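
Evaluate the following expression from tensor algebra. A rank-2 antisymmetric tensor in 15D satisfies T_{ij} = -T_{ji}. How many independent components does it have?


An antisymmetric rank-2 tensor satisfies A_{ij} = -A_{ji}, so diagonal entries are zero.
The independent components are the upper-triangular entries: C(n, 2) = n(n-1)/2.
n = 15
C(15, 2) = 15 * 14 / 2 = 210 / 2 = 105

105


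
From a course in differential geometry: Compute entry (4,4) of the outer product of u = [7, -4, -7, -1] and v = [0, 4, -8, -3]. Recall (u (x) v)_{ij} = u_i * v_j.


The outer product entry T_{ij} = u_i * v_j.
We need i=4, j=4.
u_4 = -1, v_4 = -3
T_{4,4} = -1 * -3 = 3

3


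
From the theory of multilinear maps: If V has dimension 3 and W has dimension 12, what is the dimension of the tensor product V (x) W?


The dimension of a tensor product is the product of dimensions.
dim(V) = 3, dim(W) = 12
dim(V (x) W) = 3 * 12 = 36

36


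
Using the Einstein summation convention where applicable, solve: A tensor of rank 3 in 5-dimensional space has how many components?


The number of components of a rank-r tensor in d dimensions is d^r.
Here d = 5 and r = 3.
5^3 = 125

125


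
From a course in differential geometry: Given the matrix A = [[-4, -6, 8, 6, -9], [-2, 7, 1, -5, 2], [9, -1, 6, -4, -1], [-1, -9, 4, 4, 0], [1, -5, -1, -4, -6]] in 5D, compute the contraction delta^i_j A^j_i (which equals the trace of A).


The contraction (trace) of a rank-2 tensor is the sum of its diagonal elements.
Diagonal entries: A[1,1] = -4, A[2,2] = 7, A[3,3] = 6, A[4,4] = 4, A[5,5] = -6
Tr(A) = -4 + 7 + 6 + 4 + -6 = 7

7


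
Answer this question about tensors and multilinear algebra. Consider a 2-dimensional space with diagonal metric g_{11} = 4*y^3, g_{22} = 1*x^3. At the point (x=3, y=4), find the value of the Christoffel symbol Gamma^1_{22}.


For a diagonal metric, Gamma^k_{ij} = (1/2) g^{kk} (dg_{ik}/dx_j + dg_{jk}/dx_i - dg_{ij}/dx_k).
The metric is diagonal, so g_{ab} = 0 for a != b.
At the given point: g_{11} = 256, g_{22} = 27
g^{11} = 1/256
dg_{21}/dx_2 = 0 (off-diagonal)
dg_{21}/dx_2 = 0 (off-diagonal)
dg_{22}/dx_1 = dg_{22}/dx_1 = 27
Numerator = 0 + 0 - 27 = -27
Gamma^1_{22} = -27 / (2 * 256) = -27/512

-27/512


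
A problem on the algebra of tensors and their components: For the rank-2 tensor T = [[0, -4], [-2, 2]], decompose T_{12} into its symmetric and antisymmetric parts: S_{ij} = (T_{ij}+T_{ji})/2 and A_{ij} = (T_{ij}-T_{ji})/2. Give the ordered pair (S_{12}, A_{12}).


T_{12} = -4
T_{21} = -2
S_{12} = (-4 + -2)/2 = -6/2 = -3
A_{12} = (-4 - -2)/2 = -2/2 = -1
Check: S + A = -3 + -1 = -4 = T_{12}.

(-3, -1)


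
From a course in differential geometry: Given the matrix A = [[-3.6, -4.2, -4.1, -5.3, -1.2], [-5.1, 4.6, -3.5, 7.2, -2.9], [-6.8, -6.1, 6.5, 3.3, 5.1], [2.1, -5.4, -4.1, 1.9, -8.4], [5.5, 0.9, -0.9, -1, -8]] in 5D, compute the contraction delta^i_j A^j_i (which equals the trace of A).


The contraction (trace) of a rank-2 tensor is the sum of its diagonal elements.
Diagonal entries: A[1,1] = -3.6, A[2,2] = 4.6, A[3,3] = 6.5, A[4,4] = 1.9, A[5,5] = -8
Tr(A) = -3.6 + 4.6 + 6.5 + 1.9 + -8 = 1.4

1.4


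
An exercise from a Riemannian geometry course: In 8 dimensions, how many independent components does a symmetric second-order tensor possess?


A symmetric rank-2 tensor in d dimensions has d(d+1)/2 independent components.
d = 8
d(d+1)/2 = 8 * 9 / 2 = 72 / 2 = 36

36


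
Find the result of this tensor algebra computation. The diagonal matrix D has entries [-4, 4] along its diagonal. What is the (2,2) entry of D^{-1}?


For a diagonal matrix, the inverse has entries (D^{-1})_{ii} = 1/d_{ii}.
The diagonal entries are: d_{11} = -4, d_{22} = 4
We need (D^{-1})_{22} = 1/d_{22} = 1/4 = 1/4

1/4


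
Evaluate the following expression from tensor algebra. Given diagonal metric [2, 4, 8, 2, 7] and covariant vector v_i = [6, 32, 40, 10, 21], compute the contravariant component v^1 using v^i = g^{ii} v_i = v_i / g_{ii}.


To raise an index with a diagonal metric: v^i = v_i / g_{ii}.
For index 1: v_1 = 6, g_{11} = 2
v^1 = 6 / 2 = 3

3


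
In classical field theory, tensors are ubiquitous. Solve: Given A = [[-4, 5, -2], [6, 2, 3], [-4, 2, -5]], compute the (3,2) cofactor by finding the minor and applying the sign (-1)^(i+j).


To find cofactor C_{32}, delete row 3 and column 2.
The resulting 2x2 submatrix is: [[-4, -2], [6, 3]]
Minor M_{32} = -4*3 - -2*6
  = -12 - -12 = 0
Sign = (-1)^(3+2) = (-1)^5 = -1
Cofactor C_{32} = -1 * 0 = 0

0


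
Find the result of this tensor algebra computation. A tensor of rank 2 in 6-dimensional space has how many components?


The number of components of a rank-r tensor in d dimensions is d^r.
Here d = 6 and r = 2.
6^2 = 36

36


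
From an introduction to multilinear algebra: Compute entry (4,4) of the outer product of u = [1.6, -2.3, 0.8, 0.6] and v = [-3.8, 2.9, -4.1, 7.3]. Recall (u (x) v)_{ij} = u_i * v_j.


The outer product entry T_{ij} = u_i * v_j.
We need i=4, j=4.
u_4 = 0.6, v_4 = 7.3
T_{4,4} = 0.6 * 7.3 = 4.38

4.38


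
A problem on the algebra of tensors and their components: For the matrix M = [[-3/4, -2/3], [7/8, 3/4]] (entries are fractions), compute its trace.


The trace is the sum of diagonal entries.
Diagonal: M[1,1] = -3/4, M[2,2] = 3/4
Tr(M) = -3/4 + 3/4
Computing step by step:
After adding M[1,1]: -3/4
After adding M[2,2]: 0
Tr(M) = 0

0


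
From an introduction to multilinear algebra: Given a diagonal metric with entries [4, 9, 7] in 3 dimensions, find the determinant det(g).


For a diagonal metric, the determinant is the product of diagonal entries.
Diagonal entries: 4, 9, 7
det(g) = 4 * 9 * 7 = 252

252


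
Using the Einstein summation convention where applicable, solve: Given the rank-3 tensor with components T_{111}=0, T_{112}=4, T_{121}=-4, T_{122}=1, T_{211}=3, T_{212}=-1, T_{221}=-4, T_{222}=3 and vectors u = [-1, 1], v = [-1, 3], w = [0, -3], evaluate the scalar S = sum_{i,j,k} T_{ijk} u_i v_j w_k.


S = sum over i,j,k of T_{ijk} u_i v_j w_k. Expanding all 8 terms:
T_{111}*u_1*v_1*w_1 = 0*-1*-1*0 = 0  (running total: 0)
T_{112}*u_1*v_1*w_2 = 4*-1*-1*-3 = -12  (running total: -12)
T_{121}*u_1*v_2*w_1 = -4*-1*3*0 = 0  (running total: -12)
T_{122}*u_1*v_2*w_2 = 1*-1*3*-3 = 9  (running total: -3)
T_{211}*u_2*v_1*w_1 = 3*1*-1*0 = 0  (running total: -3)
T_{212}*u_2*v_1*w_2 = -1*1*-1*-3 = -3  (running total: -6)
T_{221}*u_2*v_2*w_1 = -4*1*3*0 = 0  (running total: -6)
T_{222}*u_2*v_2*w_2 = 3*1*3*-3 = -27  (running total: -33)
S = -33

-33


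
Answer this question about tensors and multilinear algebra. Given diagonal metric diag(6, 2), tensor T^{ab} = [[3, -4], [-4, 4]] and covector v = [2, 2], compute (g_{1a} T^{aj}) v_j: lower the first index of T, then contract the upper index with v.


Step 1: lower the first index. For a diagonal metric, g_{ia} T^{aj} = g_{ii} T^{ij} (no sum on i).
g_{11} = 6
S_1{}^1 = 6 * T^{11} = 6 * 3 = 18
S_1{}^2 = 6 * T^{12} = 6 * -4 = -24
Step 2: contract S_1{}^j with v_j.
S_1{}^1 * v_1 = 18 * 2 = 36
S_1{}^2 * v_2 = -24 * 2 = -48
Result = 36 + -48 = -12

-12


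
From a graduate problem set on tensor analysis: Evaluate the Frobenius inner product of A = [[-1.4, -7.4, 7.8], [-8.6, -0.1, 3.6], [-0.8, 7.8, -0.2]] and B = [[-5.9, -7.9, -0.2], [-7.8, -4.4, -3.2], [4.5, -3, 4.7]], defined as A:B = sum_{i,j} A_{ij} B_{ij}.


A:B = sum over all i,j of A_{ij} * B_{ij}.
Row 1: -1.4*-5.9=8.26, -7.4*-7.9=58.46, 7.8*-0.2=-1.56 => row sum = 65.16
Row 2: -8.6*-7.8=67.08, -0.1*-4.4=0.44, 3.6*-3.2=-11.52 => row sum = 56
Row 3: -0.8*4.5=-3.6, 7.8*-3=-23.4, -0.2*4.7=-0.94 => row sum = -27.94
Total = 65.16 + 56 + -27.94 = 93.22

93.22


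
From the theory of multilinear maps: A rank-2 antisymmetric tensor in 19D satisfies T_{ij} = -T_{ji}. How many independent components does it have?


An antisymmetric rank-2 tensor satisfies A_{ij} = -A_{ji}, so diagonal entries are zero.
The independent components are the upper-triangular entries: C(n, 2) = n(n-1)/2.
n = 19
C(19, 2) = 19 * 18 / 2 = 342 / 2 = 171

171


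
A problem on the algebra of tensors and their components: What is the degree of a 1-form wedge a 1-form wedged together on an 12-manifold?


The degree of a wedge product is the sum of the degrees of the individual forms.
Degrees: 1, 1
Total degree = 1 + 1 = 2

2


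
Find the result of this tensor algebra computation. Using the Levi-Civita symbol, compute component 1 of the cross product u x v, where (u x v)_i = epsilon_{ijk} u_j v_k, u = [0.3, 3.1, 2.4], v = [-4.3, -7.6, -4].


(u x v)_1 = sum_{j,k} epsilon_{1jk} u_j v_k. Only permutations of (1,2,3) contribute; the two non-zero terms are:
eps_{123} u_2 v_3 = 1 * 3.1 * -4 = -12.4
eps_{132} u_3 v_2 = -1 * 2.4 * -7.6 = 18.24
(u x v)_1 = 5.84

5.84


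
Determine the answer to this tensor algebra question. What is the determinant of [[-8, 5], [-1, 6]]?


For a 2x2 matrix [[a, b], [c, d]], det = a*d - b*c.
a = -8, b = 5, c = -1, d = 6
a*d = -8 * 6 = -48
b*c = 5 * -1 = -5
det = -48 - -5 = -43

-43


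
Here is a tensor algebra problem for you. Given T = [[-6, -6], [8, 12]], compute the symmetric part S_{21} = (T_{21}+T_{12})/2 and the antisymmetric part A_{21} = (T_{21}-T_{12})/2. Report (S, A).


T_{21} = 8
T_{12} = -6
S_{21} = (8 + -6)/2 = 2/2 = 1
A_{21} = (8 - -6)/2 = 14/2 = 7
Check: S + A = 1 + 7 = 8 = T_{21}.

(1, 7)


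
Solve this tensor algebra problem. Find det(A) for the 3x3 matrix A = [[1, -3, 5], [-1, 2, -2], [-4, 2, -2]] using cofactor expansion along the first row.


Expanding along the first row, det(A) = a11*M_11 - a12*M_12 + a13*M_13, where M_1j is the (1,j) minor.
Minor M_11 = 2*-2 - -2*2 = 0
Minor M_12 = -1*-2 - -2*-4 = -6
Minor M_13 = -1*2 - 2*-4 = 6
det = 1*(0) - -3*(-6) + 5*(6)
    = 0 - 18 + 30
    = 12

12


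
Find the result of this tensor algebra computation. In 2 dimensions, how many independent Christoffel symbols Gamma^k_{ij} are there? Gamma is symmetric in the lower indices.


Christoffel symbols Gamma^k_{ij} are symmetric in i,j, so there are d * d(d+1)/2 independent symbols.
d = 2
d(d+1)/2 = 2 * 3 / 2 = 3
Total = 2 * 3 = 6

6


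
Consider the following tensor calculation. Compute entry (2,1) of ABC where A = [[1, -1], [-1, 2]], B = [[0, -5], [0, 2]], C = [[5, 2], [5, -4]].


(ABC)_{21} = sum_m (AB)_{2m} C_{m1}. First compute row 2 of AB.
(AB)_{21} = -1*0 + 2*0 = 0
(AB)_{22} = -1*-5 + 2*2 = 9
Now contract with column 1 of C:
(AB)_{21} * C_{11} = 0 * 5 = 0
(AB)_{22} * C_{21} = 9 * 5 = 45
(ABC)_{21} = 0 + 45 = 45

45


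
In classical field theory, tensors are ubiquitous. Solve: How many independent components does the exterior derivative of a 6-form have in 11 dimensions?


The exterior derivative of a p-form is a (p+1)-form.
Its number of independent components is C(n, p+1).
n = 11, p+1 = 7
C(11, 7) = 330

330


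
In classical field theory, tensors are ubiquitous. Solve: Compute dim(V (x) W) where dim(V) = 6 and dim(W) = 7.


The dimension of a tensor product is the product of dimensions.
dim(V) = 6, dim(W) = 7
dim(V (x) W) = 6 * 7 = 42

42


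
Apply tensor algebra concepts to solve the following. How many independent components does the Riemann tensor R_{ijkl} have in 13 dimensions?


The Riemann tensor in d dimensions has d^2(d^2 - 1)/12 independent components.
d = 13, so d^2 = 169
d^2 - 1 = 168
d^2(d^2 - 1) = 169 * 168 = 28392
Divide by 12: 28392 / 12 = 2366

2366


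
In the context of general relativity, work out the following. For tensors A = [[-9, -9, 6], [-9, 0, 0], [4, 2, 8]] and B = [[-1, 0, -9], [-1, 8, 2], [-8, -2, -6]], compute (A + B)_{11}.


Tensor addition is component-wise: (A + B)_{ij} = A_{ij} + B_{ij}.
A_{11} = -9
B_{11} = -1
(A + B)_{11} = -9 + -1 = -10

-10


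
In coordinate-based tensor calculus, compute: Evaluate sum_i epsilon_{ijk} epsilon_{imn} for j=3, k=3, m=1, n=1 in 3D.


Using the identity: epsilon_{ijk} epsilon_{imn} = delta_{jm} delta_{kn} - delta_{jn} delta_{km}.
delta_{31} = 0
delta_{31} = 0
delta_{31} = 0
delta_{31} = 0
Result = 0 * 0 - 0 * 0 = 0 - 0 = 0

0


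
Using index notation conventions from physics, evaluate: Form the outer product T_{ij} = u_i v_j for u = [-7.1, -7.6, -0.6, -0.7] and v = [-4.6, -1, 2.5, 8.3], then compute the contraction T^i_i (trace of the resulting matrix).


The outer product gives T_{ij} = u_i v_j.
The trace (contraction) is Tr(T) = sum_i T_{ii} = sum_i u_i v_i.
Diagonal entries:
T_{11} = u_1 * v_1 = -7.1 * -4.6 = 32.66
T_{22} = u_2 * v_2 = -7.6 * -1 = 7.6
T_{33} = u_3 * v_3 = -0.6 * 2.5 = -1.5
T_{44} = u_4 * v_4 = -0.7 * 8.3 = -5.81
Tr(T) = 32.66 + 7.6 + -1.5 + -5.81 = 32.95

32.95


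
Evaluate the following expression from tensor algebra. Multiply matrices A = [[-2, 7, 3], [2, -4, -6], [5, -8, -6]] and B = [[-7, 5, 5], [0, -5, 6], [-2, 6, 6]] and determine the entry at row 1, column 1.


(AB)_{ij} = sum_k A_{ik} B_{kj}.
For i=1, j=1:
A_{11} * B_{11} = -2 * -7 = 14
A_{12} * B_{21} = 7 * 0 = 0
A_{13} * B_{31} = 3 * -2 = -6
Sum = 14 + 0 + -6 = 8

8


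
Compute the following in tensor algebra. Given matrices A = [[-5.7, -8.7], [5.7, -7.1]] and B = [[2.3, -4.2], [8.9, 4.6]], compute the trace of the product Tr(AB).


Tr(AB) = sum_i (AB)_{ii} where (AB)_{ii} = sum_k A_{ik} B_{ki}.
(AB)_{11} = -5.7*2.3 + -8.7*8.9 = -90.54
(AB)_{22} = 5.7*-4.2 + -7.1*4.6 = -56.6
Tr(AB) = -90.54 + -56.6 = -147.14

-147.14


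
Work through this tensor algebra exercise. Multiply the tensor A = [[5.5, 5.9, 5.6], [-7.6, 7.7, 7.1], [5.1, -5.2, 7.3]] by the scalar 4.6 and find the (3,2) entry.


Scalar multiplication: (cA)_{ij} = c * A_{ij}.
c = 4.6
A_{32} = -5.2
(cA)_{32} = 4.6 * -5.2 = -23.92

-23.92


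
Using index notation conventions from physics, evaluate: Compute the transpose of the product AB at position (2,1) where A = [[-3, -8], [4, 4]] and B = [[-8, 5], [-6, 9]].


(AB)^T_{ij} = (AB)_{ji} = sum_k A_{jk} B_{ki}.
For i=2, j=1 we need (AB)_{12}:
A_{11} * B_{12} = -3 * 5 = -15
A_{12} * B_{22} = -8 * 9 = -72
Sum = -15 + -72 = -87

-87


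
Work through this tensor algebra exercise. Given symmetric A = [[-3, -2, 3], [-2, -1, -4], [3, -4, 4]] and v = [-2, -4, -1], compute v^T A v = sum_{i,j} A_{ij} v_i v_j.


First compute Av:
(Av)_1 = -3*-2 + -2*-4 + 3*-1 = 11
(Av)_2 = -2*-2 + -1*-4 + -4*-1 = 12
(Av)_3 = 3*-2 + -4*-4 + 4*-1 = 6
Av = [11, 12, 6]
Then v^T (Av) = -2*11 + -4*12 + -1*6
= -22 + -48 + -6 = -76

-76


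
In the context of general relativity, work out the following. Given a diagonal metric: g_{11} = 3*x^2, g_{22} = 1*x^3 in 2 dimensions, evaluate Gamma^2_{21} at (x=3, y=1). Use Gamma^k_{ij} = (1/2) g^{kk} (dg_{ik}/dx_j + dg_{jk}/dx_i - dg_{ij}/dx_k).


For a diagonal metric, Gamma^k_{ij} = (1/2) g^{kk} (dg_{ik}/dx_j + dg_{jk}/dx_i - dg_{ij}/dx_k).
The metric is diagonal, so g_{ab} = 0 for a != b.
At the given point: g_{11} = 27, g_{22} = 27
g^{22} = 1/27
dg_{22}/dx_1 = dg_{22}/dx_1 = 27
dg_{12}/dx_2 = 0 (off-diagonal)
dg_{21}/dx_2 = 0 (off-diagonal)
Numerator = 27 + 0 - 0 = 27
Gamma^2_{21} = 27 / (2 * 27) = 1/2

1/2


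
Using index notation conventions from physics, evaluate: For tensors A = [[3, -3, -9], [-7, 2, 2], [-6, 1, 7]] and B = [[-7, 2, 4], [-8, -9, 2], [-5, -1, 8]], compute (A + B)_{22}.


Tensor addition is component-wise: (A + B)_{ij} = A_{ij} + B_{ij}.
A_{22} = 2
B_{22} = -9
(A + B)_{22} = 2 + -9 = -7

-7


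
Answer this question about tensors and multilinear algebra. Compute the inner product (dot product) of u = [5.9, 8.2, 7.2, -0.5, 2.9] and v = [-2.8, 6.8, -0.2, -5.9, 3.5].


The inner product u . v = sum of u_i * v_i.
Term-by-term: 5.9 * -2.8, 8.2 * 6.8, 7.2 * -0.2, -0.5 * -5.9, 2.9 * 3.5
Products: -16.52, 55.76, -1.44, 2.95, 10.15
Sum = -16.52 + 55.76 + -1.44 + 2.95 + 10.15 = 50.9

50.9


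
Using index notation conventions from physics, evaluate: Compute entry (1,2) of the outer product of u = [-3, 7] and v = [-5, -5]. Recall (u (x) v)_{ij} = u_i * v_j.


The outer product entry T_{ij} = u_i * v_j.
We need i=1, j=2.
u_1 = -3, v_2 = -5
T_{1,2} = -3 * -5 = 15

15


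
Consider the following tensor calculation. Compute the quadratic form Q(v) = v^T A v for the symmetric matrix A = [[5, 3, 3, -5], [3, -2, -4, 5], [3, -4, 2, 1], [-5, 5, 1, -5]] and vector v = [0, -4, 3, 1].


First compute Av:
(Av)_1 = 5*0 + 3*-4 + 3*3 + -5*1 = -8
(Av)_2 = 3*0 + -2*-4 + -4*3 + 5*1 = 1
(Av)_3 = 3*0 + -4*-4 + 2*3 + 1*1 = 23
(Av)_4 = -5*0 + 5*-4 + 1*3 + -5*1 = -22
Av = [-8, 1, 23, -22]
Then v^T (Av) = 0*-8 + -4*1 + 3*23 + 1*-22
= 0 + -4 + 69 + -22 = 43

43


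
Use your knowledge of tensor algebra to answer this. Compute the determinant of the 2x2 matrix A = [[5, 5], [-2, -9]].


For a 2x2 matrix [[a, b], [c, d]], det = a*d - b*c.
a = 5, b = 5, c = -2, d = -9
a*d = 5 * -9 = -45
b*c = 5 * -2 = -10
det = -45 - -10 = -35

-35


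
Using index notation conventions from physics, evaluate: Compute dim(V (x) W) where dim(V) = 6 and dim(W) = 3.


The dimension of a tensor product is the product of dimensions.
dim(V) = 6, dim(W) = 3
dim(V (x) W) = 6 * 3 = 18

18


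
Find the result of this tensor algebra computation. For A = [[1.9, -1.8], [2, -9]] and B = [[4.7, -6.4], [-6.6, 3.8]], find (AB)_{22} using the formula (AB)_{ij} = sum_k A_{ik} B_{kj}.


(AB)_{ij} = sum_k A_{ik} B_{kj}.
For i=2, j=2:
A_{21} * B_{12} = 2 * -6.4 = -12.8
A_{22} * B_{22} = -9 * 3.8 = -34.2
Sum = -12.8 + -34.2 = -47

-47


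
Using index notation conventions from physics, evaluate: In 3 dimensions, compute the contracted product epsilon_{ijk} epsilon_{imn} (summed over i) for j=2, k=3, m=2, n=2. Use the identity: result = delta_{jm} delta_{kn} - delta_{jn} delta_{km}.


Using the identity: epsilon_{ijk} epsilon_{imn} = delta_{jm} delta_{kn} - delta_{jn} delta_{km}.
delta_{22} = 1
delta_{32} = 0
delta_{22} = 1
delta_{32} = 0
Result = 1 * 0 - 1 * 0 = 0 - 0 = 0

0


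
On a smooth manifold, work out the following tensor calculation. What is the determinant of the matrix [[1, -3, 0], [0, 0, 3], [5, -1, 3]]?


Expanding along the first row, det(A) = a11*M_11 - a12*M_12 + a13*M_13, where M_1j is the (1,j) minor.
Minor M_11 = 0*3 - 3*-1 = 3
Minor M_12 = 0*3 - 3*5 = -15
Minor M_13 = 0*-1 - 0*5 = 0
det = 1*(3) - -3*(-15) + 0*(0)
    = 3 - 45 + 0
    = -42

-42


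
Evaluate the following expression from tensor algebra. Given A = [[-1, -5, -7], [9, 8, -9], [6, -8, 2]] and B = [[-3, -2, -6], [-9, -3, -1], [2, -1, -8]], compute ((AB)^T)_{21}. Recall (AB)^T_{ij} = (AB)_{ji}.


(AB)^T_{ij} = (AB)_{ji} = sum_k A_{jk} B_{ki}.
For i=2, j=1 we need (AB)_{12}:
A_{11} * B_{12} = -1 * -2 = 2
A_{12} * B_{22} = -5 * -3 = 15
A_{13} * B_{32} = -7 * -1 = 7
Sum = 2 + 15 + 7 = 24

24


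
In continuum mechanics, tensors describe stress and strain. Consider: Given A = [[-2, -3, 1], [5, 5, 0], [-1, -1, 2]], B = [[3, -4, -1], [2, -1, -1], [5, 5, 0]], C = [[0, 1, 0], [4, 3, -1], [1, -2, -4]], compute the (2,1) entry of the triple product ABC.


(ABC)_{21} = sum_m (AB)_{2m} C_{m1}. First compute row 2 of AB.
(AB)_{21} = 5*3 + 5*2 + 0*5 = 25
(AB)_{22} = 5*-4 + 5*-1 + 0*5 = -25
(AB)_{23} = 5*-1 + 5*-1 + 0*0 = -10
Now contract with column 1 of C:
(AB)_{21} * C_{11} = 25 * 0 = 0
(AB)_{22} * C_{21} = -25 * 4 = -100
(AB)_{23} * C_{31} = -10 * 1 = -10
(ABC)_{21} = 0 + -100 + -10 = -110

-110


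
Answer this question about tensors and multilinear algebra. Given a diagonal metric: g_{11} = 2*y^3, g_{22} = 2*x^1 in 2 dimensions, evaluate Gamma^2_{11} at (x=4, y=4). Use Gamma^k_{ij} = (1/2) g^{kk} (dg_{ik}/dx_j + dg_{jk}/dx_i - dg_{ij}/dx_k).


For a diagonal metric, Gamma^k_{ij} = (1/2) g^{kk} (dg_{ik}/dx_j + dg_{jk}/dx_i - dg_{ij}/dx_k).
The metric is diagonal, so g_{ab} = 0 for a != b.
At the given point: g_{11} = 128, g_{22} = 8
g^{22} = 1/8
dg_{12}/dx_1 = 0 (off-diagonal)
dg_{12}/dx_1 = 0 (off-diagonal)
dg_{11}/dx_2 = dg_{11}/dx_2 = 96
Numerator = 0 + 0 - 96 = -96
Gamma^2_{11} = -96 / (2 * 8) = -6

-6


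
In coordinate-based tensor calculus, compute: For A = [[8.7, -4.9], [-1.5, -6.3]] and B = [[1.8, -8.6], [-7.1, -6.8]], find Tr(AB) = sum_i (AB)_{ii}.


Tr(AB) = sum_i (AB)_{ii} where (AB)_{ii} = sum_k A_{ik} B_{ki}.
(AB)_{11} = 8.7*1.8 + -4.9*-7.1 = 50.45
(AB)_{22} = -1.5*-8.6 + -6.3*-6.8 = 55.74
Tr(AB) = 50.45 + 55.74 = 106.19

106.19


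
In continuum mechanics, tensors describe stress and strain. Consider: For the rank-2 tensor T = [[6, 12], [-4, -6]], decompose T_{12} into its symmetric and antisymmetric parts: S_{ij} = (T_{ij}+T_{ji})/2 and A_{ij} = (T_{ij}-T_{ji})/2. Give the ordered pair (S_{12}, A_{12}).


T_{12} = 12
T_{21} = -4
S_{12} = (12 + -4)/2 = 8/2 = 4
A_{12} = (12 - -4)/2 = 16/2 = 8
Check: S + A = 4 + 8 = 12 = T_{12}.

(4, 8)


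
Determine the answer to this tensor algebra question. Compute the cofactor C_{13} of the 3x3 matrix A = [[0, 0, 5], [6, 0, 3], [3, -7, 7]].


To find cofactor C_{13}, delete row 1 and column 3.
The resulting 2x2 submatrix is: [[6, 0], [3, -7]]
Minor M_{13} = 6*-7 - 0*3
  = -42 - 0 = -42
Sign = (-1)^(1+3) = (-1)^4 = 1
Cofactor C_{13} = 1 * -42 = -42

-42


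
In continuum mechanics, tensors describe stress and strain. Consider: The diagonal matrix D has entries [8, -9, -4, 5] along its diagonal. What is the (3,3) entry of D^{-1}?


For a diagonal matrix, the inverse has entries (D^{-1})_{ii} = 1/d_{ii}.
The diagonal entries are: d_{11} = 8, d_{22} = -9, d_{33} = -4, d_{44} = 5
We need (D^{-1})_{33} = 1/d_{33} = 1/-4 = -1/4

-1/4


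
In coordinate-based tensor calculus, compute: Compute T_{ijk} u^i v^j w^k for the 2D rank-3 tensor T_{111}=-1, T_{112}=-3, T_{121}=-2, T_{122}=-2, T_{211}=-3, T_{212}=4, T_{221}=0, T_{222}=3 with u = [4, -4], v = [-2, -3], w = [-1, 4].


S = sum over i,j,k of T_{ijk} u_i v_j w_k. Expanding all 8 terms:
T_{111}*u_1*v_1*w_1 = -1*4*-2*-1 = -8  (running total: -8)
T_{112}*u_1*v_1*w_2 = -3*4*-2*4 = 96  (running total: 88)
T_{121}*u_1*v_2*w_1 = -2*4*-3*-1 = -24  (running total: 64)
T_{122}*u_1*v_2*w_2 = -2*4*-3*4 = 96  (running total: 160)
T_{211}*u_2*v_1*w_1 = -3*-4*-2*-1 = 24  (running total: 184)
T_{212}*u_2*v_1*w_2 = 4*-4*-2*4 = 128  (running total: 312)
T_{221}*u_2*v_2*w_1 = 0*-4*-3*-1 = 0  (running total: 312)
T_{222}*u_2*v_2*w_2 = 3*-4*-3*4 = 144  (running total: 456)
S = 456

456


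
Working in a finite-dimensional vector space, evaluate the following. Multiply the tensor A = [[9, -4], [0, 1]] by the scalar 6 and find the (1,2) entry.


Scalar multiplication: (cA)_{ij} = c * A_{ij}.
c = 6
A_{12} = -4
(cA)_{12} = 6 * -4 = -24

-24


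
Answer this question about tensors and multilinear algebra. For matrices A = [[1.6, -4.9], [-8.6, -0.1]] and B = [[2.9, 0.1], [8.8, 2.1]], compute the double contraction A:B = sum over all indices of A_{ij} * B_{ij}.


A:B = sum over all i,j of A_{ij} * B_{ij}.
Row 1: 1.6*2.9=4.64, -4.9*0.1=-0.49 => row sum = 4.15
Row 2: -8.6*8.8=-75.68, -0.1*2.1=-0.21 => row sum = -75.89
Total = 4.15 + -75.89 = -71.74

-71.74


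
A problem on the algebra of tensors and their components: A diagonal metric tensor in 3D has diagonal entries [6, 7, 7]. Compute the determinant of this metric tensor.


For a diagonal metric, the determinant is the product of diagonal entries.
Diagonal entries: 6, 7, 7
det(g) = 6 * 7 * 7 = 294

294


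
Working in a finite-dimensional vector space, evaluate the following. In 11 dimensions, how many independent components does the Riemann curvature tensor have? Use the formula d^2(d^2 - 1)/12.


The Riemann tensor in d dimensions has d^2(d^2 - 1)/12 independent components.
d = 11, so d^2 = 121
d^2 - 1 = 120
d^2(d^2 - 1) = 121 * 120 = 14520
Divide by 12: 14520 / 12 = 1210

1210


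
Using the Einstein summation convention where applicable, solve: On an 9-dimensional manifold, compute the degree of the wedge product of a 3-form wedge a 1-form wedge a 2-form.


The degree of a wedge product is the sum of the degrees of the individual forms.
Degrees: 3, 1, 2
Total degree = 3 + 1 + 2 = 6

6


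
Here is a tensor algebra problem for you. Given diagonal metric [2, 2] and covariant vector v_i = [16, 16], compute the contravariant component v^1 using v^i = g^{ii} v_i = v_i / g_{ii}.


To raise an index with a diagonal metric: v^i = v_i / g_{ii}.
For index 1: v_1 = 16, g_{11} = 2
v^1 = 16 / 2 = 8

8


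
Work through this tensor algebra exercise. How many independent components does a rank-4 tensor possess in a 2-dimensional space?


The number of components of a rank-r tensor in d dimensions is d^r.
Here d = 2 and r = 4.
2^4 = 16

16


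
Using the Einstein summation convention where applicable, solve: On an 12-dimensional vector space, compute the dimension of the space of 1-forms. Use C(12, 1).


The dimension of the space of p-forms on an n-dimensional space is C(n, p).
n = 12, p = 1
C(12, 1) = 12! / (1! * 11!) = 12

12


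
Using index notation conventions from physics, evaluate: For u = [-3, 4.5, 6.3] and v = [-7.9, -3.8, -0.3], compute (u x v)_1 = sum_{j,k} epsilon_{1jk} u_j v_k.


(u x v)_1 = sum_{j,k} epsilon_{1jk} u_j v_k. Only permutations of (1,2,3) contribute; the two non-zero terms are:
eps_{123} u_2 v_3 = 1 * 4.5 * -0.3 = -1.35
eps_{132} u_3 v_2 = -1 * 6.3 * -3.8 = 23.94
(u x v)_1 = 22.59

22.59


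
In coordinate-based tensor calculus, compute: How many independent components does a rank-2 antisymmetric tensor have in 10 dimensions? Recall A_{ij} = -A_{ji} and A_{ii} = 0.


An antisymmetric rank-2 tensor satisfies A_{ij} = -A_{ji}, so diagonal entries are zero.
The independent components are the upper-triangular entries: C(n, 2) = n(n-1)/2.
n = 10
C(10, 2) = 10 * 9 / 2 = 90 / 2 = 45

45


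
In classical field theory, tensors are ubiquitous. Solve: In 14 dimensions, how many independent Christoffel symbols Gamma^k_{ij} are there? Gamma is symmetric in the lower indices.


Christoffel symbols Gamma^k_{ij} are symmetric in i,j, so there are d * d(d+1)/2 independent symbols.
d = 14
d(d+1)/2 = 14 * 15 / 2 = 105
Total = 14 * 105 = 1470

1470


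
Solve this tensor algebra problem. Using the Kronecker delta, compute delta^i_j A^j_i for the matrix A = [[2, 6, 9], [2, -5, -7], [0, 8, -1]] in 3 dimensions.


The contraction (trace) of a rank-2 tensor is the sum of its diagonal elements.
Diagonal entries: A[1,1] = 2, A[2,2] = -5, A[3,3] = -1
Tr(A) = 2 + -5 + -1 = -4

-4


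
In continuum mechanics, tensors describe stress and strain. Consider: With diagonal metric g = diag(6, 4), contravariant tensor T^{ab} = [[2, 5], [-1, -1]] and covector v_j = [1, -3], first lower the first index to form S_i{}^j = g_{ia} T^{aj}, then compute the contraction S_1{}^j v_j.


Step 1: lower the first index. For a diagonal metric, g_{ia} T^{aj} = g_{ii} T^{ij} (no sum on i).
g_{11} = 6
S_1{}^1 = 6 * T^{11} = 6 * 2 = 12
S_1{}^2 = 6 * T^{12} = 6 * 5 = 30
Step 2: contract S_1{}^j with v_j.
S_1{}^1 * v_1 = 12 * 1 = 12
S_1{}^2 * v_2 = 30 * -3 = -90
Result = 12 + -90 = -78

-78


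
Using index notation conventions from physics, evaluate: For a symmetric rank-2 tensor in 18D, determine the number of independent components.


A symmetric rank-2 tensor in d dimensions has d(d+1)/2 independent components.
d = 18
d(d+1)/2 = 18 * 19 / 2 = 342 / 2 = 171

171


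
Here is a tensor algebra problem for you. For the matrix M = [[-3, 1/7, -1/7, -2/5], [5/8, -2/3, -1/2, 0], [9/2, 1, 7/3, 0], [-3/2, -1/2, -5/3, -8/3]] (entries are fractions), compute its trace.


The trace is the sum of diagonal entries.
Diagonal: M[1,1] = -3, M[2,2] = -2/3, M[3,3] = 7/3, M[4,4] = -8/3
Tr(M) = -3 + -2/3 + 7/3 + -8/3
Computing step by step:
After adding M[1,1]: -3
After adding M[2,2]: -11/3
After adding M[3,3]: -4/3
After adding M[4,4]: -4
Tr(M) = -4

-4


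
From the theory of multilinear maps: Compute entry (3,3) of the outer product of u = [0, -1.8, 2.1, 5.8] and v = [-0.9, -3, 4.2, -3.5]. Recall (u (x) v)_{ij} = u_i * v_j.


The outer product entry T_{ij} = u_i * v_j.
We need i=3, j=3.
u_3 = 2.1, v_3 = 4.2
T_{3,3} = 2.1 * 4.2 = 8.82

8.82


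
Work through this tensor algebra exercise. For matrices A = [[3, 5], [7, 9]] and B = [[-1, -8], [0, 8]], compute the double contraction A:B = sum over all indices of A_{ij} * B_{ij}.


A:B = sum over all i,j of A_{ij} * B_{ij}.
Row 1: 3*-1=-3, 5*-8=-40 => row sum = -43
Row 2: 7*0=0, 9*8=72 => row sum = 72
Total = -43 + 72 = 29

29


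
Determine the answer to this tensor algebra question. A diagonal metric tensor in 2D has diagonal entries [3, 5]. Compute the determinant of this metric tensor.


For a diagonal metric, the determinant is the product of diagonal entries.
Diagonal entries: 3, 5
det(g) = 3 * 5 = 15

15


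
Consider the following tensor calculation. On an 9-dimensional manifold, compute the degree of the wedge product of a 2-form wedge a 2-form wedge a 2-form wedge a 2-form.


The degree of a wedge product is the sum of the degrees of the individual forms.
Degrees: 2, 2, 2, 2
Total degree = 2 + 2 + 2 + 2 = 8

8


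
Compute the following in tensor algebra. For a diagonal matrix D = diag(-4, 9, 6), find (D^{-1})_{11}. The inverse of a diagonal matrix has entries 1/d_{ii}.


For a diagonal matrix, the inverse has entries (D^{-1})_{ii} = 1/d_{ii}.
The diagonal entries are: d_{11} = -4, d_{22} = 9, d_{33} = 6
We need (D^{-1})_{11} = 1/d_{11} = 1/-4 = -1/4

-1/4


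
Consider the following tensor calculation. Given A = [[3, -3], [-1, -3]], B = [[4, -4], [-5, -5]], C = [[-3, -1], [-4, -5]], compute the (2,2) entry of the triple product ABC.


(ABC)_{22} = sum_m (AB)_{2m} C_{m2}. First compute row 2 of AB.
(AB)_{21} = -1*4 + -3*-5 = 11
(AB)_{22} = -1*-4 + -3*-5 = 19
Now contract with column 2 of C:
(AB)_{21} * C_{12} = 11 * -1 = -11
(AB)_{22} * C_{22} = 19 * -5 = -95
(ABC)_{22} = -11 + -95 = -106

-106


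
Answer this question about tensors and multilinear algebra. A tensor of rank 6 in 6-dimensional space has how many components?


The number of components of a rank-r tensor in d dimensions is d^r.
Here d = 6 and r = 6.
6^6 = 46656

46656


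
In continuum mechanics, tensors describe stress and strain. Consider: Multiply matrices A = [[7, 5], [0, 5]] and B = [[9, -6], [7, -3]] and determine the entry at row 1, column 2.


(AB)_{ij} = sum_k A_{ik} B_{kj}.
For i=1, j=2:
A_{11} * B_{12} = 7 * -6 = -42
A_{12} * B_{22} = 5 * -3 = -15
Sum = -42 + -15 = -57

-57


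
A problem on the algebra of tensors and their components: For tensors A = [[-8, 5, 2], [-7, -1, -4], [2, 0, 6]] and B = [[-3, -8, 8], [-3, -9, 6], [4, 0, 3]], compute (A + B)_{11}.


Tensor addition is component-wise: (A + B)_{ij} = A_{ij} + B_{ij}.
A_{11} = -8
B_{11} = -3
(A + B)_{11} = -8 + -3 = -11

-11


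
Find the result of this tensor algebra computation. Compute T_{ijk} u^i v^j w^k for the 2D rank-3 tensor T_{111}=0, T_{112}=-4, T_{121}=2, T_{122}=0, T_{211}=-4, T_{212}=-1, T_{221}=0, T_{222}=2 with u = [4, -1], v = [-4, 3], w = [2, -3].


S = sum over i,j,k of T_{ijk} u_i v_j w_k. Expanding all 8 terms:
T_{111}*u_1*v_1*w_1 = 0*4*-4*2 = 0  (running total: 0)
T_{112}*u_1*v_1*w_2 = -4*4*-4*-3 = -192  (running total: -192)
T_{121}*u_1*v_2*w_1 = 2*4*3*2 = 48  (running total: -144)
T_{122}*u_1*v_2*w_2 = 0*4*3*-3 = 0  (running total: -144)
T_{211}*u_2*v_1*w_1 = -4*-1*-4*2 = -32  (running total: -176)
T_{212}*u_2*v_1*w_2 = -1*-1*-4*-3 = 12  (running total: -164)
T_{221}*u_2*v_2*w_1 = 0*-1*3*2 = 0  (running total: -164)
T_{222}*u_2*v_2*w_2 = 2*-1*3*-3 = 18  (running total: -146)
S = -146

-146


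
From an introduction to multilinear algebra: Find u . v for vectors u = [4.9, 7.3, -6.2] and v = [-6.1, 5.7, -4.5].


The inner product u . v = sum of u_i * v_i.
Term-by-term: 4.9 * -6.1, 7.3 * 5.7, -6.2 * -4.5
Products: -29.89, 41.61, 27.9
Sum = -29.89 + 41.61 + 27.9 = 39.62

39.62


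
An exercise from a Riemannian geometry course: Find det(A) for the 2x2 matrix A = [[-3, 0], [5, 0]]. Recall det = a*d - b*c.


For a 2x2 matrix [[a, b], [c, d]], det = a*d - b*c.
a = -3, b = 0, c = 5, d = 0
a*d = -3 * 0 = 0
b*c = 0 * 5 = 0
det = 0 - 0 = 0

0


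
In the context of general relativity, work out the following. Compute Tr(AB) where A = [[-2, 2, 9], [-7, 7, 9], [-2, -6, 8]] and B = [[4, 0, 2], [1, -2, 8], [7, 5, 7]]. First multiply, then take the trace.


Tr(AB) = sum_i (AB)_{ii} where (AB)_{ii} = sum_k A_{ik} B_{ki}.
(AB)_{11} = -2*4 + 2*1 + 9*7 = 57
(AB)_{22} = -7*0 + 7*-2 + 9*5 = 31
(AB)_{33} = -2*2 + -6*8 + 8*7 = 4
Tr(AB) = 57 + 31 + 4 = 92

92


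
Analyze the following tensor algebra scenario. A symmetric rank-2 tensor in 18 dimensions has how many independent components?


A symmetric rank-2 tensor in d dimensions has d(d+1)/2 independent components.
d = 18
d(d+1)/2 = 18 * 19 / 2 = 342 / 2 = 171

171


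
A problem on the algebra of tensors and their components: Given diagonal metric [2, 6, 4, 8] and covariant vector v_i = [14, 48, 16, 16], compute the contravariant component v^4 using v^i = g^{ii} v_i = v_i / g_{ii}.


To raise an index with a diagonal metric: v^i = v_i / g_{ii}.
For index 4: v_4 = 16, g_{44} = 8
v^4 = 16 / 8 = 2

2


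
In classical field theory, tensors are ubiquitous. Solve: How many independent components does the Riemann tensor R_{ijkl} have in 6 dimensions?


The Riemann tensor in d dimensions has d^2(d^2 - 1)/12 independent components.
d = 6, so d^2 = 36
d^2 - 1 = 35
d^2(d^2 - 1) = 36 * 35 = 1260
Divide by 12: 1260 / 12 = 105

105


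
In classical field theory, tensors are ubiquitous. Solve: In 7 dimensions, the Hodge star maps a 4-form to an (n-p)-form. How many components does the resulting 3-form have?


The Hodge dual of a p-form on an n-dimensional manifold is an (n-p)-form.
n = 7, p = 4, so dual degree = 7 - 4 = 3
The number of components is C(n, n-p) = C(7, 3) = 35

35


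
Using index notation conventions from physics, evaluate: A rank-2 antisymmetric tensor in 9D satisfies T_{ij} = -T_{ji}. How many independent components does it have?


An antisymmetric rank-2 tensor satisfies A_{ij} = -A_{ji}, so diagonal entries are zero.
The independent components are the upper-triangular entries: C(n, 2) = n(n-1)/2.
n = 9
C(9, 2) = 9 * 8 / 2 = 72 / 2 = 36

36


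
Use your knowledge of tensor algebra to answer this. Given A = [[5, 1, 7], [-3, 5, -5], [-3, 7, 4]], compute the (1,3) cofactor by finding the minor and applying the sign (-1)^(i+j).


To find cofactor C_{13}, delete row 1 and column 3.
The resulting 2x2 submatrix is: [[-3, 5], [-3, 7]]
Minor M_{13} = -3*7 - 5*-3
  = -21 - -15 = -6
Sign = (-1)^(1+3) = (-1)^4 = 1
Cofactor C_{13} = 1 * -6 = -6

-6


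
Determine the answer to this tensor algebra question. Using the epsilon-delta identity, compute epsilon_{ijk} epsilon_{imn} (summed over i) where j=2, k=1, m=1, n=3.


Using the identity: epsilon_{ijk} epsilon_{imn} = delta_{jm} delta_{kn} - delta_{jn} delta_{km}.
delta_{21} = 0
delta_{13} = 0
delta_{23} = 0
delta_{11} = 1
Result = 0 * 0 - 0 * 1 = 0 - 0 = 0

0


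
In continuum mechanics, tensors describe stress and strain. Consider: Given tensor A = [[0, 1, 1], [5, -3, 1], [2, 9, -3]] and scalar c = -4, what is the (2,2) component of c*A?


Scalar multiplication: (cA)_{ij} = c * A_{ij}.
c = -4
A_{22} = -3
(cA)_{22} = -4 * -3 = 12

12


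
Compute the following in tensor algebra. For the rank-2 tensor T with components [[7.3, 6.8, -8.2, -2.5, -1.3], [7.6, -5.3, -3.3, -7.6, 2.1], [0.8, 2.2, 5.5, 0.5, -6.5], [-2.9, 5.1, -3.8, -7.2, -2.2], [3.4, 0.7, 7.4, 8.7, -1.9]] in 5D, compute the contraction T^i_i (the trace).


The contraction (trace) of a rank-2 tensor is the sum of its diagonal elements.
Diagonal entries: A[1,1] = 7.3, A[2,2] = -5.3, A[3,3] = 5.5, A[4,4] = -7.2, A[5,5] = -1.9
Tr(A) = 7.3 + -5.3 + 5.5 + -7.2 + -1.9 = -1.6

-1.6


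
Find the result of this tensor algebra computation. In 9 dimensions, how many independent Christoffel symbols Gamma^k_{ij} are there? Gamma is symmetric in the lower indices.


Christoffel symbols Gamma^k_{ij} are symmetric in i,j, so there are d * d(d+1)/2 independent symbols.
d = 9
d(d+1)/2 = 9 * 10 / 2 = 45
Total = 9 * 45 = 405

405


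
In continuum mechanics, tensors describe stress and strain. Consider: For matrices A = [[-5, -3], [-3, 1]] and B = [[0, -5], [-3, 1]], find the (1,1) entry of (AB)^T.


(AB)^T_{ij} = (AB)_{ji} = sum_k A_{jk} B_{ki}.
For i=1, j=1 we need (AB)_{11}:
A_{11} * B_{11} = -5 * 0 = 0
A_{12} * B_{21} = -3 * -3 = 9
Sum = 0 + 9 = 9

9


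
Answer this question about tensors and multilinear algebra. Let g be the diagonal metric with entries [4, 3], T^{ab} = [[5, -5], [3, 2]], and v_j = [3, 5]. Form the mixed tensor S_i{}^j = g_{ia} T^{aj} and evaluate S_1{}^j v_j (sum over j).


Step 1: lower the first index. For a diagonal metric, g_{ia} T^{aj} = g_{ii} T^{ij} (no sum on i).
g_{11} = 4
S_1{}^1 = 4 * T^{11} = 4 * 5 = 20
S_1{}^2 = 4 * T^{12} = 4 * -5 = -20
Step 2: contract S_1{}^j with v_j.
S_1{}^1 * v_1 = 20 * 3 = 60
S_1{}^2 * v_2 = -20 * 5 = -100
Result = 60 + -100 = -40

-40


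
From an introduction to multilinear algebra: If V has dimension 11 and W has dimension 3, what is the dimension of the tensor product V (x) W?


The dimension of a tensor product is the product of dimensions.
dim(V) = 11, dim(W) = 3
dim(V (x) W) = 11 * 3 = 33

33


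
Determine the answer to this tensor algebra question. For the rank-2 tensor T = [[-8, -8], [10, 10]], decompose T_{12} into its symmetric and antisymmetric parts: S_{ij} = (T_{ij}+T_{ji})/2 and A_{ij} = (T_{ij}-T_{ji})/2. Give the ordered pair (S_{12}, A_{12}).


T_{12} = -8
T_{21} = 10
S_{12} = (-8 + 10)/2 = 2/2 = 1
A_{12} = (-8 - 10)/2 = -18/2 = -9
Check: S + A = 1 + -9 = -8 = T_{12}.

(1, -9)


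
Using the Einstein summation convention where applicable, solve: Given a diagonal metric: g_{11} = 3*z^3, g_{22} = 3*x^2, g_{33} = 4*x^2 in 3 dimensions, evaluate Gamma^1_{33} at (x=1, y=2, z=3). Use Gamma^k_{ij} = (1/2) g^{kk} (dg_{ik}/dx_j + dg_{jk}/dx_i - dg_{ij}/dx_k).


For a diagonal metric, Gamma^k_{ij} = (1/2) g^{kk} (dg_{ik}/dx_j + dg_{jk}/dx_i - dg_{ij}/dx_k).
The metric is diagonal, so g_{ab} = 0 for a != b.
At the given point: g_{11} = 81, g_{22} = 3, g_{33} = 4
g^{11} = 1/81
dg_{31}/dx_3 = 0 (off-diagonal)
dg_{31}/dx_3 = 0 (off-diagonal)
dg_{33}/dx_1 = dg_{33}/dx_1 = 8
Numerator = 0 + 0 - 8 = -8
Gamma^1_{33} = -8 / (2 * 81) = -4/81

-4/81


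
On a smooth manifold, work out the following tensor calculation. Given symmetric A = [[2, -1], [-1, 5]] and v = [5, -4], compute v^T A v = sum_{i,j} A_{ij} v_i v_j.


First compute Av:
(Av)_1 = 2*5 + -1*-4 = 14
(Av)_2 = -1*5 + 5*-4 = -25
Av = [14, -25]
Then v^T (Av) = 5*14 + -4*-25
= 70 + 100 = 170

170


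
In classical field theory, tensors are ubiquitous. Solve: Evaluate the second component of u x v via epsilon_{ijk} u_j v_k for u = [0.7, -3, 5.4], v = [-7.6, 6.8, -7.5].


(u x v)_2 = sum_{j,k} epsilon_{2jk} u_j v_k. Only permutations of (1,2,3) contribute; the two non-zero terms are:
eps_{213} u_1 v_3 = -1 * 0.7 * -7.5 = 5.25
eps_{231} u_3 v_1 = 1 * 5.4 * -7.6 = -41.04
(u x v)_2 = -35.79

-35.79


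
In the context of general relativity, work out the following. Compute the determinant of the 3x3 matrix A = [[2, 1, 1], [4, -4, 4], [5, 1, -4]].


Expanding along the first row, det(A) = a11*M_11 - a12*M_12 + a13*M_13, where M_1j is the (1,j) minor.
Minor M_11 = -4*-4 - 4*1 = 12
Minor M_12 = 4*-4 - 4*5 = -36
Minor M_13 = 4*1 - -4*5 = 24
det = 2*(12) - 1*(-36) + 1*(24)
    = 24 - -36 + 24
    = 84

84


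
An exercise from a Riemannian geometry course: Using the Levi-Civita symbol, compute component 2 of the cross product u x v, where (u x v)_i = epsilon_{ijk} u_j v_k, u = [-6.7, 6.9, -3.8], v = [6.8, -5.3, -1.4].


(u x v)_2 = sum_{j,k} epsilon_{2jk} u_j v_k. Only permutations of (1,2,3) contribute; the two non-zero terms are:
eps_{213} u_1 v_3 = -1 * -6.7 * -1.4 = -9.38
eps_{231} u_3 v_1 = 1 * -3.8 * 6.8 = -25.84
(u x v)_2 = -35.22

-35.22


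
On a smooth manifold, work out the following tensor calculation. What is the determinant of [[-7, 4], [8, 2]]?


For a 2x2 matrix [[a, b], [c, d]], det = a*d - b*c.
a = -7, b = 4, c = 8, d = 2
a*d = -7 * 2 = -14
b*c = 4 * 8 = 32
det = -14 - 32 = -46

-46
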